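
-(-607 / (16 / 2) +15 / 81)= 16349 / 216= 75.69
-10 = -10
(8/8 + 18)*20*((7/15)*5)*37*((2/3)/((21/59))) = 1659080/27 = 61447.41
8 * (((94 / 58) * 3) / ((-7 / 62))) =-69936 / 203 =-344.51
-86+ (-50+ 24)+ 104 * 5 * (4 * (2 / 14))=1296 / 7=185.14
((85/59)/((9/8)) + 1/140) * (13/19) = 1244503/1412460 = 0.88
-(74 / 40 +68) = -69.85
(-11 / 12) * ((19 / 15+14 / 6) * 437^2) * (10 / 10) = -6301977 / 10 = -630197.70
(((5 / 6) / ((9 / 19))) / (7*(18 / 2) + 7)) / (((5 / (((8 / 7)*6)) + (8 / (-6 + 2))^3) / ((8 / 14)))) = -0.00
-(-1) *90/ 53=90/ 53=1.70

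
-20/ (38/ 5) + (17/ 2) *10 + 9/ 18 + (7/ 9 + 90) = 59387/ 342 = 173.65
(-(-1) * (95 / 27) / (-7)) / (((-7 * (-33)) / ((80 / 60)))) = -380 / 130977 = -0.00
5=5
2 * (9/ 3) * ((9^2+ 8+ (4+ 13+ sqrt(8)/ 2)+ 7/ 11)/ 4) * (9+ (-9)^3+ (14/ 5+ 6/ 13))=-81971586/ 715 - 69882 * sqrt(2)/ 65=-116166.01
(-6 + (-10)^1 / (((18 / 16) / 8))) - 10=-87.11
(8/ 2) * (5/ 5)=4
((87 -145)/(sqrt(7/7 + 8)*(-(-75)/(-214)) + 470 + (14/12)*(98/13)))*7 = -3388476/3987247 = -0.85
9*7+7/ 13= 826/ 13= 63.54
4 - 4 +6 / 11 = 6 / 11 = 0.55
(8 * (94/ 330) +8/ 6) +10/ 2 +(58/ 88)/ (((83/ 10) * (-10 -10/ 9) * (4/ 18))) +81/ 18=2866081/ 219120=13.08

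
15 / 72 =0.21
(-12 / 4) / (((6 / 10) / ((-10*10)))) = 500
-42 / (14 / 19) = -57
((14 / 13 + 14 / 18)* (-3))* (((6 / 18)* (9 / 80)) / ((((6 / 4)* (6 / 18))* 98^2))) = -31 / 713440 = -0.00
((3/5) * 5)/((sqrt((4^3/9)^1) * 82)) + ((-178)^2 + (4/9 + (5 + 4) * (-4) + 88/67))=12519636851/395568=31649.77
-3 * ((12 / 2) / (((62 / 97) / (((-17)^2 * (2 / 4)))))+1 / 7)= -1766265 / 434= -4069.74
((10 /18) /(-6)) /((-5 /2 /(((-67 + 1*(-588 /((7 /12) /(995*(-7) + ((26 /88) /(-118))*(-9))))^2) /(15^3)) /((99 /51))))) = 352938317046387316609 /1266604057125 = 278649286.70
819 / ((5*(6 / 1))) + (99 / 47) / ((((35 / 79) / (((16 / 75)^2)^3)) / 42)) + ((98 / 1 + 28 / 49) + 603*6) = 81193791768141587 / 21687011718750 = 3743.89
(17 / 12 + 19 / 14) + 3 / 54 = 713 / 252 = 2.83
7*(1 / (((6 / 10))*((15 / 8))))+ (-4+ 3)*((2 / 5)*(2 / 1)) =244 / 45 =5.42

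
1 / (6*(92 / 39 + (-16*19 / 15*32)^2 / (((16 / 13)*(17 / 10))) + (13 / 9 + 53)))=1105 / 1333138548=0.00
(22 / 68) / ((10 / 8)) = 22 / 85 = 0.26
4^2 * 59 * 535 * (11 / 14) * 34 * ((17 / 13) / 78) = 802761080 / 3549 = 226193.60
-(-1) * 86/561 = 86/561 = 0.15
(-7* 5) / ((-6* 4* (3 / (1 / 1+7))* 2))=35 / 18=1.94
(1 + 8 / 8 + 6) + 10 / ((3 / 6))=28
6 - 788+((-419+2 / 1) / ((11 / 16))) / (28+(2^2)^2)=-96290 / 121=-795.79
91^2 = 8281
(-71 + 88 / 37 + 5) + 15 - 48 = -96.62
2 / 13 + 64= 834 / 13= 64.15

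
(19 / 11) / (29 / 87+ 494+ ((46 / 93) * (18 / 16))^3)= 108677568 / 31113598109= 0.00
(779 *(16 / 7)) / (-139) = -12464 / 973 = -12.81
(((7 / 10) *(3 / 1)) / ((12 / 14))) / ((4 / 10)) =6.12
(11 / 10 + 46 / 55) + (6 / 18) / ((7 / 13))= 5903 / 2310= 2.56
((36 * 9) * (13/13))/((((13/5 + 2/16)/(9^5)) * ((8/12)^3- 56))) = -645700815/5123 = -126039.59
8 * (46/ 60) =92/ 15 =6.13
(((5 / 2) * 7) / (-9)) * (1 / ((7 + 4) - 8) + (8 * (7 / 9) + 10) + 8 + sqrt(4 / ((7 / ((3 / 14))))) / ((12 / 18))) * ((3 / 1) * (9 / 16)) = -7735 / 96 - 45 * sqrt(6) / 64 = -82.30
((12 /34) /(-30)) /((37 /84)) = -84 /3145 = -0.03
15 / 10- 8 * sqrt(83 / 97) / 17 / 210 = 1.50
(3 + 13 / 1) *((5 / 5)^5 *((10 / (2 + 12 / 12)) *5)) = 800 / 3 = 266.67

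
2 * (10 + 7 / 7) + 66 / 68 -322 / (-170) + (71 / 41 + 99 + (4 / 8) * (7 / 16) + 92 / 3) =156.48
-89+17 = -72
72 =72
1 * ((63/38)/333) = 7/1406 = 0.00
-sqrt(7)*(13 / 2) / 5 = -13*sqrt(7) / 10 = -3.44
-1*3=-3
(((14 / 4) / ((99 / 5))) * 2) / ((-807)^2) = 35 / 64473651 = 0.00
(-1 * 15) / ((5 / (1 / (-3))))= 1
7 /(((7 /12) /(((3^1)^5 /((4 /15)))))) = 10935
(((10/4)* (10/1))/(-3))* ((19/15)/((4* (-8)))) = 95/288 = 0.33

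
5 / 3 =1.67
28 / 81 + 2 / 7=0.63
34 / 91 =0.37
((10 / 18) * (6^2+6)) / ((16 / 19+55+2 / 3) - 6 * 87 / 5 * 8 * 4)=-6650 / 936023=-0.01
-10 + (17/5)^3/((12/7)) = 19391/1500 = 12.93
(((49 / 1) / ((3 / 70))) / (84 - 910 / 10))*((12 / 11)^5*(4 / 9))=-18063360 / 161051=-112.16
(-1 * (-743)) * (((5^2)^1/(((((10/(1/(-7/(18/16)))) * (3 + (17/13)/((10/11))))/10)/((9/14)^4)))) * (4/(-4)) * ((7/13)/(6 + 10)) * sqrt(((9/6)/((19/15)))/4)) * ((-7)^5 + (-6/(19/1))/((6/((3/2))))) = -10507719365731125 * sqrt(190)/4096992026624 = -35352.50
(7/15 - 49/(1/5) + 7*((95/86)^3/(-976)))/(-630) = 325307164369/838067385600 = 0.39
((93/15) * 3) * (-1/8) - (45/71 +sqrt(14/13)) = -8403/2840 - sqrt(182)/13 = -4.00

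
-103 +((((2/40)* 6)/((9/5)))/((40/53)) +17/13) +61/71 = -22287641/221520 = -100.61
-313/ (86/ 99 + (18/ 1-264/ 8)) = 30987/ 1399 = 22.15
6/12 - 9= -17/2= -8.50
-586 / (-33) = 586 / 33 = 17.76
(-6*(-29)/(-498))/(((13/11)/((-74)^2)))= -1746844/1079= -1618.95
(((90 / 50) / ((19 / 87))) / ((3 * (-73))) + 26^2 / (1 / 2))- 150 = 8335609 / 6935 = 1201.96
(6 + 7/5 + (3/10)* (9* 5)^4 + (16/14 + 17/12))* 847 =62518634893/60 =1041977248.22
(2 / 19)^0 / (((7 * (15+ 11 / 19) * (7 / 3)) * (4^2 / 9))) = 513 / 232064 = 0.00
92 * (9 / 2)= 414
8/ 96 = 1/ 12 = 0.08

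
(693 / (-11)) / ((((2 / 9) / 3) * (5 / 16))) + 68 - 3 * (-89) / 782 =-10374241 / 3910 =-2653.26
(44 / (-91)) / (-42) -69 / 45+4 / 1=7893 / 3185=2.48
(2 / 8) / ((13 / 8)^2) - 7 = -1167 / 169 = -6.91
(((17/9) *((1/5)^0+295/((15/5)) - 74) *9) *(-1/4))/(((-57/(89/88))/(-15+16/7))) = -134657/5544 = -24.29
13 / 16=0.81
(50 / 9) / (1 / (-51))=-850 / 3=-283.33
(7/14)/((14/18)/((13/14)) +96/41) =4797/30500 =0.16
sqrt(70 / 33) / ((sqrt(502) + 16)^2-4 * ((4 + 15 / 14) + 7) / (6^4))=-438939648 * sqrt(289905) / 13683697499483 + 5198435928 * sqrt(2310) / 13683697499483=0.00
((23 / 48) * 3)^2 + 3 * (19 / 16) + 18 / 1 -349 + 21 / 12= -82847 / 256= -323.62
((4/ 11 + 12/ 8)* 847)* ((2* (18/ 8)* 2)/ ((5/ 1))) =28413/ 10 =2841.30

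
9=9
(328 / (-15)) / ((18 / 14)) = -2296 / 135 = -17.01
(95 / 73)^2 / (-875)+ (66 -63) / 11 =555574 / 2051665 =0.27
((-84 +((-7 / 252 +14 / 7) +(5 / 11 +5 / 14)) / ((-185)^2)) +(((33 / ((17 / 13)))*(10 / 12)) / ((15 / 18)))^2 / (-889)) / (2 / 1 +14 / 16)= -589976854536898 / 20021937029325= -29.47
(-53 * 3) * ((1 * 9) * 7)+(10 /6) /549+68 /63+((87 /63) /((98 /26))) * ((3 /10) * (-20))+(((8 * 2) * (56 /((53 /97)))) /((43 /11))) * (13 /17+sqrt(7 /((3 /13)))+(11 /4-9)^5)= -702183431713091693 /175093874424+956032 * sqrt(273) /6837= -4008015.11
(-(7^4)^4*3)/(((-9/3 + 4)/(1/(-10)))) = 99698791708803/10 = 9969879170880.30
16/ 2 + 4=12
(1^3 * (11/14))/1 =11/14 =0.79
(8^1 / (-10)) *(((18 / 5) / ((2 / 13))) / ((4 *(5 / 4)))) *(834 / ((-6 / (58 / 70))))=1886508 / 4375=431.20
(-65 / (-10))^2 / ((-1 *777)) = -169 / 3108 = -0.05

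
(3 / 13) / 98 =3 / 1274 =0.00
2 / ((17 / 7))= 14 / 17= 0.82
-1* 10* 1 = -10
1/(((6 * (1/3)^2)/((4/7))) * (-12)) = -1/14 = -0.07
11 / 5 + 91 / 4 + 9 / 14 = 3583 / 140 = 25.59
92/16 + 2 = 31/4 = 7.75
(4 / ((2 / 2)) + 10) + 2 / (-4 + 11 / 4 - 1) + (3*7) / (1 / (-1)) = -71 / 9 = -7.89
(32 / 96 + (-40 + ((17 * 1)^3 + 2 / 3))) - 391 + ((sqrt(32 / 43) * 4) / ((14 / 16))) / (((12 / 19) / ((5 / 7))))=3040 * sqrt(86) / 6321 + 4483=4487.46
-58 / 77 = -0.75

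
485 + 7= 492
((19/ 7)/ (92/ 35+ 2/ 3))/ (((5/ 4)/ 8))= 912/ 173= 5.27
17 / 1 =17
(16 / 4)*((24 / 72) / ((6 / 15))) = 10 / 3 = 3.33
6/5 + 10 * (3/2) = 81/5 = 16.20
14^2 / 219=196 / 219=0.89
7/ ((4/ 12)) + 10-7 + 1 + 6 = 31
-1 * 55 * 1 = -55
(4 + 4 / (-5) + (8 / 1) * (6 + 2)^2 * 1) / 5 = 2576 / 25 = 103.04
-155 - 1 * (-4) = -151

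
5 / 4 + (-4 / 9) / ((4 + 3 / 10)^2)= 81605 / 66564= 1.23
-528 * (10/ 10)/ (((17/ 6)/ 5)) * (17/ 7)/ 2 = -7920/ 7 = -1131.43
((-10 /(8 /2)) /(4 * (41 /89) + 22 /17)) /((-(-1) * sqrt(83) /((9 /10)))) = -4539 * sqrt(83) /525224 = -0.08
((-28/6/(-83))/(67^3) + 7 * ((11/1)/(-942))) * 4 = -1281447958/3919242653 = -0.33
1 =1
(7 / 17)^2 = 49 / 289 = 0.17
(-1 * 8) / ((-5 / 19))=152 / 5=30.40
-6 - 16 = -22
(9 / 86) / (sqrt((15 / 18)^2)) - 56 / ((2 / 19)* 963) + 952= 197018461 / 207045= 951.57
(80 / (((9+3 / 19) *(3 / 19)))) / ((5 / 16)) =46208 / 261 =177.04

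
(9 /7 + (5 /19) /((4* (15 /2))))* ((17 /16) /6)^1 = 17561 /76608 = 0.23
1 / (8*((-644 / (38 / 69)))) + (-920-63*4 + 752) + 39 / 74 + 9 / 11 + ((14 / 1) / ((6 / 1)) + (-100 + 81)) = -435.32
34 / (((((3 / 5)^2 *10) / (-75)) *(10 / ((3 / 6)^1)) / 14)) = -2975 / 6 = -495.83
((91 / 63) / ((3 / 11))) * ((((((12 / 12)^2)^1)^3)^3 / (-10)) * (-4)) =286 / 135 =2.12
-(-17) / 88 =17 / 88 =0.19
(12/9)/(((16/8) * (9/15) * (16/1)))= 5/72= 0.07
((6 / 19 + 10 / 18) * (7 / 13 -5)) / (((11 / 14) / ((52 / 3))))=-483952 / 5643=-85.76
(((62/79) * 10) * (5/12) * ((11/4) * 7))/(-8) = -7.87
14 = 14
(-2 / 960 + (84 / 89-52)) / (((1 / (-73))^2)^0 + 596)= -2181209 / 25503840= -0.09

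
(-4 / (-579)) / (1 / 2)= 8 / 579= 0.01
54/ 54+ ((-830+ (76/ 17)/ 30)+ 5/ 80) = -3381457/ 4080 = -828.79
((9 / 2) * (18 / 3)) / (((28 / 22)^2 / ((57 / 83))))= 186219 / 16268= 11.45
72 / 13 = 5.54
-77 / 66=-7 / 6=-1.17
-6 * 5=-30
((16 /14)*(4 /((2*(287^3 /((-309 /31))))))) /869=-4944 /4457847428419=-0.00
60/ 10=6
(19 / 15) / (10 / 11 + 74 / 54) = 1881 / 3385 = 0.56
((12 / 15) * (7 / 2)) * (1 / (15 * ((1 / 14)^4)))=537824 / 75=7170.99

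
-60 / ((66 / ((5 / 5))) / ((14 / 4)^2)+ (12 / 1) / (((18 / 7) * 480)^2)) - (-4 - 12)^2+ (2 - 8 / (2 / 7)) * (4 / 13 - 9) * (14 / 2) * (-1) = -1849.14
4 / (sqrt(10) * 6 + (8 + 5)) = -52 / 191 + 24 * sqrt(10) / 191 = 0.13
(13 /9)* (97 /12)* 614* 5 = 1935635 /54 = 35845.09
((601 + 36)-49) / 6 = 98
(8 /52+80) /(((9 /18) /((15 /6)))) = 5210 /13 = 400.77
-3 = -3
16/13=1.23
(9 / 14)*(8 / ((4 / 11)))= 14.14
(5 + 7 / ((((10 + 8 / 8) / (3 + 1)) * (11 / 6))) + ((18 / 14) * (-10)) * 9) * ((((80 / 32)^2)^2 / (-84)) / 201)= 57874375 / 228811968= 0.25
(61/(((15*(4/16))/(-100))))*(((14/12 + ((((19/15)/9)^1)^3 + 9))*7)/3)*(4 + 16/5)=-277910.85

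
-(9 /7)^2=-81 /49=-1.65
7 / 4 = 1.75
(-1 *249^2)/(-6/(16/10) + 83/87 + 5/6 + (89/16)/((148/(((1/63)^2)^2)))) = 31590.55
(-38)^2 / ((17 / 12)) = 1019.29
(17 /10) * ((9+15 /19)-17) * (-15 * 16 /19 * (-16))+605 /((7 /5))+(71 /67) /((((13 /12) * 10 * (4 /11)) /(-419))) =-2157.95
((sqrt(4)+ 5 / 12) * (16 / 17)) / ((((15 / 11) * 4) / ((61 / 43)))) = 19459 / 32895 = 0.59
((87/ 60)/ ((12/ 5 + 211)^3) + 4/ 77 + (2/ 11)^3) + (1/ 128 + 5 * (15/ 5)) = 16398066229221/ 1088431915648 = 15.07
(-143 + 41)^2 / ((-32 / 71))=-184671 / 8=-23083.88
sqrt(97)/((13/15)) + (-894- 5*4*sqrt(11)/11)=-894- 20*sqrt(11)/11 + 15*sqrt(97)/13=-888.67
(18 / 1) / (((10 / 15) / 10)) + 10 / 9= 2440 / 9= 271.11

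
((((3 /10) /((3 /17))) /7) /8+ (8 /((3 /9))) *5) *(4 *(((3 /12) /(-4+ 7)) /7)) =67217 /11760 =5.72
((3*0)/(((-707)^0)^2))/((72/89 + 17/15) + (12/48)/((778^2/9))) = 0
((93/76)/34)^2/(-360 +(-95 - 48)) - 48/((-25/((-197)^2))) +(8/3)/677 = 12706813031613589681/170530841755200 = 74513.28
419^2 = 175561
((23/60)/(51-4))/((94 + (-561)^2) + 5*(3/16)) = 92/3551123775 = 0.00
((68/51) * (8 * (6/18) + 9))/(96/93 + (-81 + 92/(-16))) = -17360/95661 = -0.18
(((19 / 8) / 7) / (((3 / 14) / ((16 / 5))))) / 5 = 76 / 75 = 1.01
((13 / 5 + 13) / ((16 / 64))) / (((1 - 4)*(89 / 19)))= -1976 / 445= -4.44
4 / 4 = 1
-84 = -84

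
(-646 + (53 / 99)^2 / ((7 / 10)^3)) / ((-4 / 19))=3064.53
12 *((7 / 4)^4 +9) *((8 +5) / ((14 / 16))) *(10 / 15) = 61165 / 28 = 2184.46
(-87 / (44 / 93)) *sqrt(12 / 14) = -8091 *sqrt(42) / 308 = -170.25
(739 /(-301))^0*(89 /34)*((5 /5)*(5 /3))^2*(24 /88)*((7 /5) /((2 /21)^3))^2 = 124675351227 /23936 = 5208696.16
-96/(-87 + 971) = -24/221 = -0.11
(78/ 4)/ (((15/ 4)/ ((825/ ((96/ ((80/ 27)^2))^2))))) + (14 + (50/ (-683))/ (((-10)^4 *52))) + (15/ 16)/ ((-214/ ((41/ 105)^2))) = 740367445595295229/ 14843975221366200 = 49.88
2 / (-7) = -0.29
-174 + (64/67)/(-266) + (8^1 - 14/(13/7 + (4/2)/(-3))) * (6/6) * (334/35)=-209.88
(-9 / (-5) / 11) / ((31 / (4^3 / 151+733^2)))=2836.13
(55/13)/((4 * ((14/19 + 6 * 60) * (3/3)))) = 1045/356408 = 0.00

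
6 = 6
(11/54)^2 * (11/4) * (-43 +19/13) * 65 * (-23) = 765325/108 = 7086.34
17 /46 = 0.37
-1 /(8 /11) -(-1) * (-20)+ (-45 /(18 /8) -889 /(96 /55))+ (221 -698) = -98659 /96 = -1027.70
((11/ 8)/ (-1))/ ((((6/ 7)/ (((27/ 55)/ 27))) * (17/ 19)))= -133/ 4080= -0.03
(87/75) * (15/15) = 29/25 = 1.16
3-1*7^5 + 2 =-16802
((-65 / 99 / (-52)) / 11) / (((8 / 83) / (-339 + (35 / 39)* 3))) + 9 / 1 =565709 / 113256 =4.99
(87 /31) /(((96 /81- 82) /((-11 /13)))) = 25839 /879346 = 0.03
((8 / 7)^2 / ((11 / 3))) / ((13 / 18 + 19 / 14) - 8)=-1728 / 28721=-0.06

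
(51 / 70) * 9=459 / 70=6.56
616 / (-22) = -28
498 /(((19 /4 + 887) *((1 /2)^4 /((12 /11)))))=127488 /13079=9.75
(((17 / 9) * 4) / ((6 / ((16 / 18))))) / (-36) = -0.03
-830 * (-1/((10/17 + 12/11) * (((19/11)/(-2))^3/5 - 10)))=-4131690200/84663663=-48.80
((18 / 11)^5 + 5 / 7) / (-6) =-2.07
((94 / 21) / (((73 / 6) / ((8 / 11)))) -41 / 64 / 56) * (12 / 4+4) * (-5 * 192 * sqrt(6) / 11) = -11056875 * sqrt(6) / 70664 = -383.27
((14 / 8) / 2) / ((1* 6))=7 / 48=0.15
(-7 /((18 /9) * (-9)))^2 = 49 /324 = 0.15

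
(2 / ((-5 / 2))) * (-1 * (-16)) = -64 / 5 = -12.80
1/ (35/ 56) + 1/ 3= 1.93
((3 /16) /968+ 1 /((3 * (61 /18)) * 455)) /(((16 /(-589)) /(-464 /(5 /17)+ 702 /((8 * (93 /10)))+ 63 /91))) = 23.65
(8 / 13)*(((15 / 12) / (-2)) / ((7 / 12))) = -60 / 91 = -0.66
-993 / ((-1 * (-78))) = -331 / 26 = -12.73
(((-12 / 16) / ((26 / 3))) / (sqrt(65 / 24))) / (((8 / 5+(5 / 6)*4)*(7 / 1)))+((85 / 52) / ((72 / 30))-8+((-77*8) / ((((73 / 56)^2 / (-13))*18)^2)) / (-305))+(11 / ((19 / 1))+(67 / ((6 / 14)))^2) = 24433.73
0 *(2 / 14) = 0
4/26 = 2/13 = 0.15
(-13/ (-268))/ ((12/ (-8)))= -13/ 402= -0.03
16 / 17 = 0.94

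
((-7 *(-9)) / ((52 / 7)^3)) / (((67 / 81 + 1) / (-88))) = -19253619 / 2601248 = -7.40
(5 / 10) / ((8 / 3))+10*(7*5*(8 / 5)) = 8963 / 16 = 560.19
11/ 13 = 0.85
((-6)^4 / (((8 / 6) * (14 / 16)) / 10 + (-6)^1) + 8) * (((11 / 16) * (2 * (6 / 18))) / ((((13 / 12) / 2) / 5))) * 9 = -8083.09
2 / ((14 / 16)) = 16 / 7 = 2.29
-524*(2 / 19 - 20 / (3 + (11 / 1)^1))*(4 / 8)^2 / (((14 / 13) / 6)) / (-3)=-299728 / 931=-321.94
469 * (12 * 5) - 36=28104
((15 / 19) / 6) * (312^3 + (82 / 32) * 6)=1214853735 / 304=3996229.39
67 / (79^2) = 67 / 6241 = 0.01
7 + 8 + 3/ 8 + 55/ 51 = 16.45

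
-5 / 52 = -0.10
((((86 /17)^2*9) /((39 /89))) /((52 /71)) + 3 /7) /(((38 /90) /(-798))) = -66286882980 /48841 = -1357197.50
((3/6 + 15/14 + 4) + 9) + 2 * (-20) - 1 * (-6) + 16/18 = -1168/63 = -18.54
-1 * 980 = -980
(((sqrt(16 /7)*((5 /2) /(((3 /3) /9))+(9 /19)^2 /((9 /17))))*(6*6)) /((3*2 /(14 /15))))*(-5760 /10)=-76267008*sqrt(7) /1805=-111791.43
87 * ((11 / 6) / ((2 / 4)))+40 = 359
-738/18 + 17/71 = -2894/71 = -40.76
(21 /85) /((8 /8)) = 21 /85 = 0.25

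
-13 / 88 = -0.15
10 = 10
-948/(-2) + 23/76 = 36047/76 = 474.30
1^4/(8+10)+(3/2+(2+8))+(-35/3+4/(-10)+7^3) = 15412/45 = 342.49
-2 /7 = -0.29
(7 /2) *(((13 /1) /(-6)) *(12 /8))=-91 /8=-11.38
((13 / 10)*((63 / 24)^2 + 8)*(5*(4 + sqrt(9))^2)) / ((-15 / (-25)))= 3035305 / 384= 7904.44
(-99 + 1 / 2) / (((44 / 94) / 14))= -64813 / 22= -2946.05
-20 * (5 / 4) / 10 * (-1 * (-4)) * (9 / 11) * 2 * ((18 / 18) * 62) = -11160 / 11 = -1014.55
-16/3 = -5.33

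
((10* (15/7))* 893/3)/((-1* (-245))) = 8930/343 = 26.03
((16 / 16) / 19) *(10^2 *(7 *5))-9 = 3329 / 19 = 175.21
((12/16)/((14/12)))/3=3/14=0.21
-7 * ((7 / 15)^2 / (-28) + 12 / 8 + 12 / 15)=-14441 / 900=-16.05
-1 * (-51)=51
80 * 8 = 640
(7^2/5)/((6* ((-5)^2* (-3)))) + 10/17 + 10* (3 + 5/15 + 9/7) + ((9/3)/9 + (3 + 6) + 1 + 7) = 17160169/267750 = 64.09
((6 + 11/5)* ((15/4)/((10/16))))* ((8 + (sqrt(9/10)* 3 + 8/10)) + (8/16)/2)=585.29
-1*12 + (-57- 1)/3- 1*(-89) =173/3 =57.67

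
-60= -60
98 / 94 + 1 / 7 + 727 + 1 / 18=4312643 / 5922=728.24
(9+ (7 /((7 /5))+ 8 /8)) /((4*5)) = 0.75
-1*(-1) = 1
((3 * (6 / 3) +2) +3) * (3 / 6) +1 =13 / 2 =6.50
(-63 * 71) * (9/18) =-4473/2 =-2236.50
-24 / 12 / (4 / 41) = -41 / 2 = -20.50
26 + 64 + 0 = 90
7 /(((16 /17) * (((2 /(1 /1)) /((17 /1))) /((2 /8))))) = 2023 /128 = 15.80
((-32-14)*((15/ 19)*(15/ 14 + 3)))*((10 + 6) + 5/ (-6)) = -4485/ 2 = -2242.50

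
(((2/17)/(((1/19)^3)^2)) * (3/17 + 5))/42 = 4140037528/6069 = 682161.40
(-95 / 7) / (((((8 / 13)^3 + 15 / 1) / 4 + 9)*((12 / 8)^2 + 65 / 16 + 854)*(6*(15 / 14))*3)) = -2671552 / 41833115145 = -0.00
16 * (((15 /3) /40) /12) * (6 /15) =0.07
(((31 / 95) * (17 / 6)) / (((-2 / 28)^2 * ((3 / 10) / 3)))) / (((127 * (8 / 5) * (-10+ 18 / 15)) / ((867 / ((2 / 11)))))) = -186571175 / 38608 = -4832.45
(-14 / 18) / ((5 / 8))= -56 / 45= -1.24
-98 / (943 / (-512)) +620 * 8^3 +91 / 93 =27843922741 / 87699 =317494.19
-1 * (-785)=785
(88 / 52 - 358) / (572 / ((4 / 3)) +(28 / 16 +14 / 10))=-30880 / 37453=-0.82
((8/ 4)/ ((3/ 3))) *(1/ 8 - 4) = -31/ 4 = -7.75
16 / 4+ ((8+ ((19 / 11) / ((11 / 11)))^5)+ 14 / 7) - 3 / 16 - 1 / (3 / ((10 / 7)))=28.71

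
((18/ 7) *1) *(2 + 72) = 1332/ 7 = 190.29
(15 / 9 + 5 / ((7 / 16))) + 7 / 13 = 3722 / 273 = 13.63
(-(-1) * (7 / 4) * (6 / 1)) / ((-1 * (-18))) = 7 / 12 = 0.58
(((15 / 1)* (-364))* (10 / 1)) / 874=-62.47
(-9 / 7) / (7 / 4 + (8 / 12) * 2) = -108 / 259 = -0.42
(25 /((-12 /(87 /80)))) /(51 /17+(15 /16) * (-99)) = 145 /5748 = 0.03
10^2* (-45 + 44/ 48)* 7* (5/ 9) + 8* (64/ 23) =-10632301/ 621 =-17121.26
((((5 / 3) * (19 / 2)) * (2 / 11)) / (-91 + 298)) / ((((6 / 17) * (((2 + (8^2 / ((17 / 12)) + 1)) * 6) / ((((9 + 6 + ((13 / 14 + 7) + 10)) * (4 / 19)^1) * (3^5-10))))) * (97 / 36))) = 310423570 / 3798725931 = 0.08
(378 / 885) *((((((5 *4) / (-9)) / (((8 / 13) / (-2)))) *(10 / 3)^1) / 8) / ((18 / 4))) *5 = 2275 / 1593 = 1.43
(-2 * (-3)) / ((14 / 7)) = 3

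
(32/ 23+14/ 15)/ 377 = 802/ 130065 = 0.01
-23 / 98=-0.23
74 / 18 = 37 / 9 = 4.11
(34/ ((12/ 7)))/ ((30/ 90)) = 59.50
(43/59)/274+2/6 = 16295/48498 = 0.34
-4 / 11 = -0.36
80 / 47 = 1.70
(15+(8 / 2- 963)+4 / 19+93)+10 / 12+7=-96097 / 114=-842.96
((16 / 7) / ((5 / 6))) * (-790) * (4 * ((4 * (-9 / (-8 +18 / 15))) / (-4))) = 1365120 / 119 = 11471.60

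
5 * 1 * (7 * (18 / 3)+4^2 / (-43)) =8950 / 43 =208.14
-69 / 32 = -2.16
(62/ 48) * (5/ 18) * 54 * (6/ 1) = 465/ 4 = 116.25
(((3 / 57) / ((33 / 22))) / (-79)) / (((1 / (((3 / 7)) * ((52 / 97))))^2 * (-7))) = 16224 / 4844157787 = 0.00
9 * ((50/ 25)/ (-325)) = -18/ 325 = -0.06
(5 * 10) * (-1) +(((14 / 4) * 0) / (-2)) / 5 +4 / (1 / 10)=-10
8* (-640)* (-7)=35840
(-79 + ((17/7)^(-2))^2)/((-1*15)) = 2198586/417605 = 5.26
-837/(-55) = 837/55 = 15.22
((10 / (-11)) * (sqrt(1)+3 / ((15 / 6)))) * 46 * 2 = -184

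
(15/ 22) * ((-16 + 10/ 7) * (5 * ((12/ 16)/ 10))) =-2295/ 616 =-3.73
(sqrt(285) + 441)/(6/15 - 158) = -2205/788 - 5 * sqrt(285)/788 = -2.91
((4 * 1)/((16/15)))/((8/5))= 75/32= 2.34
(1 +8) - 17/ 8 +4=87/ 8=10.88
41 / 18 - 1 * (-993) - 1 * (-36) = 18563 / 18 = 1031.28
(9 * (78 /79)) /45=78 /395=0.20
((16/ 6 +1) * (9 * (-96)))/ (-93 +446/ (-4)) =6336/ 409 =15.49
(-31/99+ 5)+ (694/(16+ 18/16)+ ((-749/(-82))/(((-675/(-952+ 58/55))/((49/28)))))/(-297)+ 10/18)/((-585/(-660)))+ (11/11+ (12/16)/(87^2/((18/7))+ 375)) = 50473203323128097/971582795790750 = 51.95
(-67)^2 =4489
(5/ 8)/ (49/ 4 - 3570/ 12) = -0.00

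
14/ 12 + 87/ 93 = 391/ 186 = 2.10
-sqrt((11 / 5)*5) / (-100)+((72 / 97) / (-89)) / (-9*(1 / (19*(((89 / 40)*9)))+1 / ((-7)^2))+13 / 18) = -1206576 / 74490665+sqrt(11) / 100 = 0.02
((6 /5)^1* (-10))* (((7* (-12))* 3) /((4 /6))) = 4536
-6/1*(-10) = 60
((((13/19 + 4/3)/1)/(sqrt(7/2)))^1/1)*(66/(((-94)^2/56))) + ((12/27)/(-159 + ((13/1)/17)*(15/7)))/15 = -238/1264005 + 5060*sqrt(14)/41971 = 0.45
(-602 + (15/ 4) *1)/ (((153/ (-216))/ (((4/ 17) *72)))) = 4135104/ 289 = 14308.32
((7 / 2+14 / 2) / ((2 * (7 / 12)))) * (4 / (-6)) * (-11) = 66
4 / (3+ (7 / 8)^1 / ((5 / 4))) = 40 / 37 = 1.08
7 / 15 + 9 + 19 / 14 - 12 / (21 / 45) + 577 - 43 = 109013 / 210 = 519.11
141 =141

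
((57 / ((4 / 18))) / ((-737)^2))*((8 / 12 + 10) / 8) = 342 / 543169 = 0.00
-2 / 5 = -0.40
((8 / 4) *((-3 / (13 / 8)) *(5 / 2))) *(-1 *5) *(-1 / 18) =-100 / 39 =-2.56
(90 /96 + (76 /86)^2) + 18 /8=117403 /29584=3.97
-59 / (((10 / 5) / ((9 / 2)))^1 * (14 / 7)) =-66.38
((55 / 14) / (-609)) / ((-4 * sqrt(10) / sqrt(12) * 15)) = 11 * sqrt(30) / 511560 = 0.00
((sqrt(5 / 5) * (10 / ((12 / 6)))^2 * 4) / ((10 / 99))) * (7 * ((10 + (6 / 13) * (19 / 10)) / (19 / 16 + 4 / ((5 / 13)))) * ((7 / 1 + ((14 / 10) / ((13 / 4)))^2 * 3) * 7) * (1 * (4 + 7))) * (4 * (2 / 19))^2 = 274087310092288 / 408455255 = 671033.87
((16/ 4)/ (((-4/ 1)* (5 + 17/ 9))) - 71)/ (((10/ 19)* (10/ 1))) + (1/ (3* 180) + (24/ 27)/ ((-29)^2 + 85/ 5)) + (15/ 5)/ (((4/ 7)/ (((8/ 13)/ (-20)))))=-327384359/ 23938200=-13.68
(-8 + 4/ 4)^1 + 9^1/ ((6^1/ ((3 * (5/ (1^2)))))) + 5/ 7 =227/ 14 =16.21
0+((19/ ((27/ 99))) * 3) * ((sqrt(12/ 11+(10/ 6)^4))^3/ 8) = 682.80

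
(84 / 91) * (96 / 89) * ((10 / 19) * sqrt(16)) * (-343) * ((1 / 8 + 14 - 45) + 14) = 266716800 / 21983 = 12132.87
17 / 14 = 1.21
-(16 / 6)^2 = -64 / 9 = -7.11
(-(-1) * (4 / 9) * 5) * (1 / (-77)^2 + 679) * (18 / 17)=161031680 / 100793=1597.65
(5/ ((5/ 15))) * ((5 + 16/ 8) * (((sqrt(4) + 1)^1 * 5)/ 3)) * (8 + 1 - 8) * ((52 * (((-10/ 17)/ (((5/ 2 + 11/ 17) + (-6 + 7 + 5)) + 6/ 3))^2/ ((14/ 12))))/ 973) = 9360000/ 139762693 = 0.07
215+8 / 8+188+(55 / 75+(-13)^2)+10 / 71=611176 / 1065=573.87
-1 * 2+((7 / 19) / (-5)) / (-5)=-943 / 475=-1.99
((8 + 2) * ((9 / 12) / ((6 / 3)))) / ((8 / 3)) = 45 / 32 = 1.41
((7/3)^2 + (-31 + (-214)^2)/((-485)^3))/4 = 279485512/205351425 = 1.36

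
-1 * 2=-2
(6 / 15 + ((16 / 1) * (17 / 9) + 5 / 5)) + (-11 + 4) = 1108 / 45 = 24.62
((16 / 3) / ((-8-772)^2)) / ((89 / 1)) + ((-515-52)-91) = -6680460149 / 10152675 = -658.00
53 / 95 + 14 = 1383 / 95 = 14.56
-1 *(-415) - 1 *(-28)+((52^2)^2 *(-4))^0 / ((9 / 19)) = 4006 / 9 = 445.11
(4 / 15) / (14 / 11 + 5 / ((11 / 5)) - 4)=-44 / 75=-0.59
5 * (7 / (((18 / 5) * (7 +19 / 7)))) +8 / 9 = 257 / 136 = 1.89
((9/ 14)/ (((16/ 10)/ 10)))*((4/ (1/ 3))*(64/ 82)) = 10800/ 287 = 37.63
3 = 3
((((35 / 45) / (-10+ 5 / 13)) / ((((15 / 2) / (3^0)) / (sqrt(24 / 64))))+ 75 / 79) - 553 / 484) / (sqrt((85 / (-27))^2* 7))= sqrt(7)* (-124655625 - 1739738* sqrt(6)) / 14219012500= -0.02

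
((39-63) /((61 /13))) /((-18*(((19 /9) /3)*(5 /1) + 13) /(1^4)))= 234 /13603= 0.02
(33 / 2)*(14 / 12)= 77 / 4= 19.25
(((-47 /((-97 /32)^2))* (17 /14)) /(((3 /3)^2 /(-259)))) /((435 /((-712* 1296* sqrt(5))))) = -4655670165504* sqrt(5) /1364305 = -7630548.13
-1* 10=-10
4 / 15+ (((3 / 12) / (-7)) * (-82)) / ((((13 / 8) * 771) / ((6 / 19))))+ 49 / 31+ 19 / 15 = 643575664 / 206624145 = 3.11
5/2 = 2.50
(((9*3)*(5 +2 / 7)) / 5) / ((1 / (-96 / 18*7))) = -5328 / 5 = -1065.60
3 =3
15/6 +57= 119/2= 59.50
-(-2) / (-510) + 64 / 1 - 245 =-181.00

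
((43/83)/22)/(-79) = -43/144254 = -0.00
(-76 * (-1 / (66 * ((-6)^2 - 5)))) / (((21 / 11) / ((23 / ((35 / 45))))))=874 / 1519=0.58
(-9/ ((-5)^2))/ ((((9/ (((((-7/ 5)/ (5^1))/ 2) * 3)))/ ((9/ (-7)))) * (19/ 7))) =-189/ 23750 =-0.01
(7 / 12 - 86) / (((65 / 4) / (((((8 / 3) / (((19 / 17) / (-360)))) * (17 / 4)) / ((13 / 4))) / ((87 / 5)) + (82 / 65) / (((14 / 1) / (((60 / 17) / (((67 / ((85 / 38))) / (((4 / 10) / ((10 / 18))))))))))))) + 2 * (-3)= 333.28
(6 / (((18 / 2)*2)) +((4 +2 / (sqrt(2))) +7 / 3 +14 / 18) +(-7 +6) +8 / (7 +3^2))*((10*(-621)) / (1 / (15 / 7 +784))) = -237316875 / 7- 34173630*sqrt(2) / 7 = -40806526.57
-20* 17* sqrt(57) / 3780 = -17* sqrt(57) / 189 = -0.68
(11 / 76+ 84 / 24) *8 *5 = 2770 / 19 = 145.79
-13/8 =-1.62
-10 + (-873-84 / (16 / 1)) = -3553 / 4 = -888.25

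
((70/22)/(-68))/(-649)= 35/485452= 0.00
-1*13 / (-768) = 13 / 768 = 0.02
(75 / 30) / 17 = 5 / 34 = 0.15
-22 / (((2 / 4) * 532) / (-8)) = 88 / 133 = 0.66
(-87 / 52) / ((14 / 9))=-783 / 728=-1.08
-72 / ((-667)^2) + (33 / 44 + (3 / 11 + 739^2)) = 546122.02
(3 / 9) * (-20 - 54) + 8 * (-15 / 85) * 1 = -1330 / 51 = -26.08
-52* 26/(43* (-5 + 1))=338/43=7.86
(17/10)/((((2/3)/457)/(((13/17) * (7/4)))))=124761/80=1559.51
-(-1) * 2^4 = 16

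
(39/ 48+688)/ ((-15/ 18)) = -33063/ 40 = -826.58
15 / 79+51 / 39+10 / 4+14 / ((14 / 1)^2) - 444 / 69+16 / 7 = -13240 / 165347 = -0.08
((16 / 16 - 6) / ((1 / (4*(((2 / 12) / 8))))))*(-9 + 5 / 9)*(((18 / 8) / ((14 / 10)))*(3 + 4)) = 475 / 12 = 39.58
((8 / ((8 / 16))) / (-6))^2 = 64 / 9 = 7.11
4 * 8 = 32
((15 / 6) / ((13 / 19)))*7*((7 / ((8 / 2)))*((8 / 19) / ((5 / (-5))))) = -18.85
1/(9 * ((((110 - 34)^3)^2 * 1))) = 0.00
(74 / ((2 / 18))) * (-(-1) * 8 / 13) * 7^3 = 1827504 / 13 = 140577.23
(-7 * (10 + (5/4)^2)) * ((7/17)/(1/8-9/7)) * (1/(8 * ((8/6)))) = 38073/14144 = 2.69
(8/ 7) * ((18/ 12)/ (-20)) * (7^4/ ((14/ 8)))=-588/ 5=-117.60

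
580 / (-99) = -580 / 99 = -5.86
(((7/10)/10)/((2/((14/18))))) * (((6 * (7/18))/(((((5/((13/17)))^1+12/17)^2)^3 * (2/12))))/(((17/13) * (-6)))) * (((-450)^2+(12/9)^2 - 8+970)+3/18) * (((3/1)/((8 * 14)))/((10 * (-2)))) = 15988367341062091706731/174599493711696790743168000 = 0.00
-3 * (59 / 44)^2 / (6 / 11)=-3481 / 352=-9.89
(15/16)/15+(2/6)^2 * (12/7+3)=0.59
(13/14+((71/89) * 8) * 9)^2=5288925625/1552516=3406.68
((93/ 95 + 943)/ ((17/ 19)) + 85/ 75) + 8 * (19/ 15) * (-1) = 88913/ 85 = 1046.04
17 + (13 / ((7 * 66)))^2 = 3628717 / 213444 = 17.00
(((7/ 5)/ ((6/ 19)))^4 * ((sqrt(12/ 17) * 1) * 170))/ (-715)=-312900721 * sqrt(51)/ 28957500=-77.17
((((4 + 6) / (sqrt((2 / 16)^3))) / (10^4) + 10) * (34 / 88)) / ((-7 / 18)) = -765 / 77-153 * sqrt(2) / 9625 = -9.96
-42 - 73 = -115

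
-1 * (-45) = 45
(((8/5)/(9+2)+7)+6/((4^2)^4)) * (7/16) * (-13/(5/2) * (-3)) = 3515690997/72089600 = 48.77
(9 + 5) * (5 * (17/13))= 1190/13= 91.54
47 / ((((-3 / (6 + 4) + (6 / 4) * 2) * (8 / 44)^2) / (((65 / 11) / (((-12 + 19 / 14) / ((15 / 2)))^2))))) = 205830625 / 133206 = 1545.21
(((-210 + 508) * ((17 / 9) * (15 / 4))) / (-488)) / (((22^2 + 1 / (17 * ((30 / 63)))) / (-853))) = 918275825 / 120488664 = 7.62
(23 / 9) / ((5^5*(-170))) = -23 / 4781250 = -0.00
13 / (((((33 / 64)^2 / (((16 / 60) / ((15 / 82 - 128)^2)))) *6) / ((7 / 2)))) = 2506276864 / 5383265945805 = 0.00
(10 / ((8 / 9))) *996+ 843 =12048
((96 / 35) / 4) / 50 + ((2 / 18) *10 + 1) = 2.12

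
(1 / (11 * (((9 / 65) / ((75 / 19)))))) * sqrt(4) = 3250 / 627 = 5.18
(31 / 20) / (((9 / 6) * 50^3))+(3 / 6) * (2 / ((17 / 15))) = 56250527 / 63750000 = 0.88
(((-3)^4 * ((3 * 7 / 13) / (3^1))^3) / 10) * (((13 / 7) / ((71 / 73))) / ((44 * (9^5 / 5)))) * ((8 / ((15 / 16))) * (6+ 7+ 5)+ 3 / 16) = 4889759 / 6842309760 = 0.00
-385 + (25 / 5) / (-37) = -14250 / 37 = -385.14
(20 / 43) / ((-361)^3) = -20 / 2022972883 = -0.00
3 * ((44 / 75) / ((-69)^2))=44 / 119025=0.00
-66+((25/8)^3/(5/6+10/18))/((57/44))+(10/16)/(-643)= -38343493/781888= -49.04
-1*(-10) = 10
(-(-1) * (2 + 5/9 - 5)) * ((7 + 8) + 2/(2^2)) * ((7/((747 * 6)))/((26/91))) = -0.21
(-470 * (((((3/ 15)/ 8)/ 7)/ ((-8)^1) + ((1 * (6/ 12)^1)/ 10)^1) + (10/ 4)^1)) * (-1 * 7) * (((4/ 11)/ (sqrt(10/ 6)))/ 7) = 268417 * sqrt(15)/ 3080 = 337.52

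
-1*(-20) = 20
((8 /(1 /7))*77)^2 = 18593344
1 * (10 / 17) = 10 / 17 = 0.59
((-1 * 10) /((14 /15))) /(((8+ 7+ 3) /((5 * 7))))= -125 /6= -20.83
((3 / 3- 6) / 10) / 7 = -1 / 14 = -0.07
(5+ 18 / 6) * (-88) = -704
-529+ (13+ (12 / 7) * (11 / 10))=-17994 / 35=-514.11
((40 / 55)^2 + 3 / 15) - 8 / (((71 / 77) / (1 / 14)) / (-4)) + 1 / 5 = 146382 / 42955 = 3.41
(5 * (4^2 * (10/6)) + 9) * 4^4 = 109312/3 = 36437.33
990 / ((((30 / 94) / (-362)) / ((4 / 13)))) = -4491696 / 13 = -345515.08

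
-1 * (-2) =2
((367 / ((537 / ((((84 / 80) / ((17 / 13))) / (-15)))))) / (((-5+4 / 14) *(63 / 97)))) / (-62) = -3239509 / 16810140600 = -0.00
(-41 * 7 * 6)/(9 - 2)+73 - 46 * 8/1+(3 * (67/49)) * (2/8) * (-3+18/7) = -742855/1372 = -541.44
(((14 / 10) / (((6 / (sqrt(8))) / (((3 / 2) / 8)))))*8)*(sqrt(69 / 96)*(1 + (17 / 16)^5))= 17279031*sqrt(23) / 41943040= 1.98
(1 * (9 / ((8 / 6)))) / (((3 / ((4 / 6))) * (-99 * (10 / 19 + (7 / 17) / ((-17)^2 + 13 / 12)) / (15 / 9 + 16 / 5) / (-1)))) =82078499 / 587432340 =0.14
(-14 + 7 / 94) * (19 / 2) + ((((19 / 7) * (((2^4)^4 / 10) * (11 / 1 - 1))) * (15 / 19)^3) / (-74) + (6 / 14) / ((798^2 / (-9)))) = -566359388519 / 430656394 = -1315.11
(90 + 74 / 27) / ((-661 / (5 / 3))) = -12520 / 53541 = -0.23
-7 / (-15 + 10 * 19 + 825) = -7 / 1000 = -0.01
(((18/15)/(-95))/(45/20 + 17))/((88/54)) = -162/402325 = -0.00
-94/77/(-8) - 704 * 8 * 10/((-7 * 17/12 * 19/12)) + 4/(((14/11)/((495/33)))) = 361548661/99484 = 3634.24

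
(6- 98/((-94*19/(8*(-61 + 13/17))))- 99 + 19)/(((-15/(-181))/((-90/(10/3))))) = 2483902458/75905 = 32723.83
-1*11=-11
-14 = -14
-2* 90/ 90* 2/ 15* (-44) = 11.73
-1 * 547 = -547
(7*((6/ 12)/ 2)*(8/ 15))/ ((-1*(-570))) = 7/ 4275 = 0.00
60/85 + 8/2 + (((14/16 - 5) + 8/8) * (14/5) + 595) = 40185/68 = 590.96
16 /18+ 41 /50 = 769 /450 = 1.71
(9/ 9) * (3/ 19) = 0.16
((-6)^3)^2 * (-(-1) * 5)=233280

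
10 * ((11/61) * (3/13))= 330/793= 0.42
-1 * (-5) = 5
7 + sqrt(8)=2*sqrt(2) + 7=9.83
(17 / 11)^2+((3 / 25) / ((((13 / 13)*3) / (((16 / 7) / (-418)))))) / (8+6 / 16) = 64381271 / 26955775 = 2.39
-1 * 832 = -832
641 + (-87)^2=8210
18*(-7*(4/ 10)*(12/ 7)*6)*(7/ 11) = -18144/ 55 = -329.89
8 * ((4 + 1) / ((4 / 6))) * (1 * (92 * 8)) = 44160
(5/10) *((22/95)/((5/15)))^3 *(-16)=-2299968/857375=-2.68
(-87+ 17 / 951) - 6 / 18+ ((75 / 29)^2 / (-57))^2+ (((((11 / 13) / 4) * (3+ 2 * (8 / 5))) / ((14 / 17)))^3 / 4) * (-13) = -120625777230409041291681 / 1201100217703602944000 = -100.43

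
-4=-4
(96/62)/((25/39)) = 2.42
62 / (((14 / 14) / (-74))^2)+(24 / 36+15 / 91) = 92687003 / 273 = 339512.83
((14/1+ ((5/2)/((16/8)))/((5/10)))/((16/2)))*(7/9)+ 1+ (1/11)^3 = 166423/63888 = 2.60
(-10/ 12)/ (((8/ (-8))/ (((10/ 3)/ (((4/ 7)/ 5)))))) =875/ 36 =24.31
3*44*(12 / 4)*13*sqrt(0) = 0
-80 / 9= -8.89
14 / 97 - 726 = -70408 / 97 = -725.86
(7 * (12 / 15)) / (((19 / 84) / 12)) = 28224 / 95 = 297.09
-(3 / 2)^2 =-9 / 4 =-2.25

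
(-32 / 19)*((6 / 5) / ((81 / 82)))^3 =-141150208 / 46747125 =-3.02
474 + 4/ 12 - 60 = 1243/ 3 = 414.33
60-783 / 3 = -201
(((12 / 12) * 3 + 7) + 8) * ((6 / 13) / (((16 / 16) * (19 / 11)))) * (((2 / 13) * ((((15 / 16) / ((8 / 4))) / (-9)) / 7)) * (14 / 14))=-495 / 89908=-0.01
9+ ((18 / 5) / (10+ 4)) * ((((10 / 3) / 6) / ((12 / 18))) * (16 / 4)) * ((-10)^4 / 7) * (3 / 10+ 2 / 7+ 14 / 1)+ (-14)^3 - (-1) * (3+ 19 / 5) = 25951137 / 1715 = 15131.86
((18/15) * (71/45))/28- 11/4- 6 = -18233/2100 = -8.68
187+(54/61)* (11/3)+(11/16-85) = 103391/976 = 105.93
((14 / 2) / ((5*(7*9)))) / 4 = 1 / 180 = 0.01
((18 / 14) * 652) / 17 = 5868 / 119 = 49.31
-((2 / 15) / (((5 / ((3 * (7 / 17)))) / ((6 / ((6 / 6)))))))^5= -4182119424 / 13865791015625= -0.00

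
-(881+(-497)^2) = -247890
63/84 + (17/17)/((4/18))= 21/4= 5.25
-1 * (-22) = 22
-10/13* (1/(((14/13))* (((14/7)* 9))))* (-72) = 20/7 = 2.86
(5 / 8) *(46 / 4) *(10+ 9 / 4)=5635 / 64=88.05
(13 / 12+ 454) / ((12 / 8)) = 303.39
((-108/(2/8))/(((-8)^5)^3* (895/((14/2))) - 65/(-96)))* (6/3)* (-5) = -580608/604608249974488997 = -0.00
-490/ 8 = -61.25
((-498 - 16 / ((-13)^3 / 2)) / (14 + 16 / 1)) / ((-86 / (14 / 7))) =547037 / 1417065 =0.39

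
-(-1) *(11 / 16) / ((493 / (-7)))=-77 / 7888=-0.01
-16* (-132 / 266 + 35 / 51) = -20624 / 6783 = -3.04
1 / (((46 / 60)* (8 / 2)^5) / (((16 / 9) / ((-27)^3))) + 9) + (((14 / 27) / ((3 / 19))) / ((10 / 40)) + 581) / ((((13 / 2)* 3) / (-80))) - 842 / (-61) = -2255285841871757 / 930522466809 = -2423.68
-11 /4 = -2.75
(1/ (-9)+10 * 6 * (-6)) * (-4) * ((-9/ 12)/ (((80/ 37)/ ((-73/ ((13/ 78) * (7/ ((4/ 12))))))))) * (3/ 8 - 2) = -16257319/ 960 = -16934.71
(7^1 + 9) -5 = 11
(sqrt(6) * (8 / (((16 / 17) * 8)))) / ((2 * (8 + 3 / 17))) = 289 * sqrt(6) / 4448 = 0.16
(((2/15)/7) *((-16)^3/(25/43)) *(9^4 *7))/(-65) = 770383872/8125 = 94816.48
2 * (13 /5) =26 /5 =5.20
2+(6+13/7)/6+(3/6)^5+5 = 5605/672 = 8.34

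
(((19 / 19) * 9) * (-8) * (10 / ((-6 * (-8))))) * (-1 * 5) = 75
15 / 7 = 2.14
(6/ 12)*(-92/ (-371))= 0.12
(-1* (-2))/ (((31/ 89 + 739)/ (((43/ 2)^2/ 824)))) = 164561/ 108441696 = 0.00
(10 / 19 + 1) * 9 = 261 / 19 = 13.74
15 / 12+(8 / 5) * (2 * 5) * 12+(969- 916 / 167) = 772719 / 668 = 1156.76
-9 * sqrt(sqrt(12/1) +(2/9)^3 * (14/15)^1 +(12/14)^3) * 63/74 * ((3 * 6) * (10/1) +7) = -187 * sqrt(252039480 +787648050 * sqrt(3))/2590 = -2902.69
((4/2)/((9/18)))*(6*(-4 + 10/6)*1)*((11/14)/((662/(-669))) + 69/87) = 494/9599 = 0.05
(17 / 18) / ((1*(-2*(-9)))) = 17 / 324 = 0.05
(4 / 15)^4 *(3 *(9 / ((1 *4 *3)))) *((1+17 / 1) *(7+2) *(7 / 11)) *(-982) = -7918848 / 6875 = -1151.83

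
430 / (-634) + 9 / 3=736 / 317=2.32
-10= -10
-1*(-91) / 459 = 91 / 459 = 0.20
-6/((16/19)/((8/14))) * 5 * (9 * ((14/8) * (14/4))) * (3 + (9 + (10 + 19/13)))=-5476275/208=-26328.25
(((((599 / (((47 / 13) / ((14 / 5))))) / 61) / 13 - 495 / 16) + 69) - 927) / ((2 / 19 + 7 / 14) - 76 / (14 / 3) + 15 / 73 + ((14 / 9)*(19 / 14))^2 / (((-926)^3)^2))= 57.41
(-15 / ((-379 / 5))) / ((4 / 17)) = 0.84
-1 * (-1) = 1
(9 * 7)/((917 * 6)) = 3/262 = 0.01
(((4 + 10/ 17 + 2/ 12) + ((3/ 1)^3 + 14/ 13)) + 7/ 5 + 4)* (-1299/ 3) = -109755541/ 6630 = -16554.38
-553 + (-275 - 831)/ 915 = -507101/ 915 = -554.21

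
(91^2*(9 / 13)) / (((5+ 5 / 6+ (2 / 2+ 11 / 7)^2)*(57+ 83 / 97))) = 81746847 / 10267154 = 7.96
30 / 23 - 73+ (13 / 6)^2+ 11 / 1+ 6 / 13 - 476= -531.54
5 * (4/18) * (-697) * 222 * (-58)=29915240/3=9971746.67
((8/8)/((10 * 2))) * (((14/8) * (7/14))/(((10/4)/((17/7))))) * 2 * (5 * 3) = 51/40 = 1.28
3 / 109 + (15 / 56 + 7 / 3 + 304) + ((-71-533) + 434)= 2501945 / 18312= 136.63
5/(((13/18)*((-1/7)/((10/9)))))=-700/13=-53.85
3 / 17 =0.18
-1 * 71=-71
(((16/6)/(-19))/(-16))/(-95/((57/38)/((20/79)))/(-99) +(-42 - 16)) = -7821/51568052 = -0.00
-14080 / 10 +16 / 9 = -1406.22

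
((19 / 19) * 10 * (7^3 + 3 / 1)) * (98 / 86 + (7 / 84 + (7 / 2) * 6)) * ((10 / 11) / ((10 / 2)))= 19837910 / 1419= 13980.20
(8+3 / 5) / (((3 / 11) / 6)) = 946 / 5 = 189.20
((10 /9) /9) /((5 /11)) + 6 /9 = 76 /81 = 0.94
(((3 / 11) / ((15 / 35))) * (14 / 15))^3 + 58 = 261484442 / 4492125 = 58.21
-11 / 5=-2.20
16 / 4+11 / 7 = 39 / 7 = 5.57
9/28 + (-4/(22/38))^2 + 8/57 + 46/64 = 75571801/1544928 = 48.92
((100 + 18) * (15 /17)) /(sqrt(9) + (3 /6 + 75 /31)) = 109740 /6239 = 17.59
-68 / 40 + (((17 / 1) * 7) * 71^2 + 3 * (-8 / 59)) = 353927367 / 590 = 599876.89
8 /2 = 4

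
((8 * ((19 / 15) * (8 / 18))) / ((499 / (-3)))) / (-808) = 76 / 2267955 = 0.00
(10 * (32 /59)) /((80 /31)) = 124 /59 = 2.10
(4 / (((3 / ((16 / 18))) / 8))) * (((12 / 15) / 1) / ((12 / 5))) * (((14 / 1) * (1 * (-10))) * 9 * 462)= -5519360 / 3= -1839786.67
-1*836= -836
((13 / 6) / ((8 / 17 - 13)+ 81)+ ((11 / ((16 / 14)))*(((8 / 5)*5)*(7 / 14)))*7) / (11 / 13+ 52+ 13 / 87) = 709668193 / 139535664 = 5.09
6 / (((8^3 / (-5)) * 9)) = -5 / 768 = -0.01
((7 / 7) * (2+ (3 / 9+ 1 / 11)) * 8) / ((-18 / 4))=-1280 / 297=-4.31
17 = 17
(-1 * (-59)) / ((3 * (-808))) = -59 / 2424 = -0.02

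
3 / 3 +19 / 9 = 28 / 9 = 3.11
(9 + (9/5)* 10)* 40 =1080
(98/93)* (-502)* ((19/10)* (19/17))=-8879878/7905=-1123.32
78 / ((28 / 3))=8.36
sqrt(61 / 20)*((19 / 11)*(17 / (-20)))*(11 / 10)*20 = -323*sqrt(305) / 100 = -56.41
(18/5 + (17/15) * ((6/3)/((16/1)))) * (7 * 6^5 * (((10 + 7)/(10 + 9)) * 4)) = 69246576/95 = 728911.33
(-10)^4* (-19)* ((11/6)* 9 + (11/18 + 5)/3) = -94240000/27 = -3490370.37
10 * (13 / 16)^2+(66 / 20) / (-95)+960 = 58767263 / 60800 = 966.57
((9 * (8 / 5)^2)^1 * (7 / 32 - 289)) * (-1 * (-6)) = -998028 / 25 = -39921.12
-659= -659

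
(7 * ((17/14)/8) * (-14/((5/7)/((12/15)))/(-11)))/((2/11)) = 833/100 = 8.33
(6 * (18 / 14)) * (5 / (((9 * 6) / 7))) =5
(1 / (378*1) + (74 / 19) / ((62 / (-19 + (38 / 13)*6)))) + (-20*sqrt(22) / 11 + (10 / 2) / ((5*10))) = 4126 / 380835 - 20*sqrt(22) / 11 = -8.52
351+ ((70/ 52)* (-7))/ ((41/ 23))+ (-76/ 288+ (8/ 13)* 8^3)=25348381/ 38376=660.53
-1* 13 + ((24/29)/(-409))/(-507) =-26058609/2004509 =-13.00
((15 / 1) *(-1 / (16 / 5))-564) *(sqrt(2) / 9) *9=-9099 *sqrt(2) / 16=-804.25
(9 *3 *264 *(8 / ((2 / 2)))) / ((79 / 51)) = 2908224 / 79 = 36812.96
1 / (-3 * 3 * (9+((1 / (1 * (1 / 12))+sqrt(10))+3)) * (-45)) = 4 / 38205 - sqrt(10) / 229230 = 0.00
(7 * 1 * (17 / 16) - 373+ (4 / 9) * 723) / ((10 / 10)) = -2123 / 48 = -44.23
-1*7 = -7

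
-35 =-35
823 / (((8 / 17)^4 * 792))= 68737783 / 3244032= 21.19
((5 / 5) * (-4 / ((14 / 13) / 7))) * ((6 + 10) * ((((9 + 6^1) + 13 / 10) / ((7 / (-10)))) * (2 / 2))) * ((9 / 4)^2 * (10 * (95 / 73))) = 326114100 / 511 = 638188.06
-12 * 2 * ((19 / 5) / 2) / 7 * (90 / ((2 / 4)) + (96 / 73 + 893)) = -3576180 / 511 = -6998.40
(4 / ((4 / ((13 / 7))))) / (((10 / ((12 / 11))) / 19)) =1482 / 385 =3.85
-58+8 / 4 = -56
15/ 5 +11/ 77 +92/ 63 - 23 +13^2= 9488/ 63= 150.60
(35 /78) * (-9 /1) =-105 /26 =-4.04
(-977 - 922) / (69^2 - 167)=-1899 / 4594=-0.41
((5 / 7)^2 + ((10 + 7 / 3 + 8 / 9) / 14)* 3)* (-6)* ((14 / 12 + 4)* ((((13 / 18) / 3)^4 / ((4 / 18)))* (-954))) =1494.61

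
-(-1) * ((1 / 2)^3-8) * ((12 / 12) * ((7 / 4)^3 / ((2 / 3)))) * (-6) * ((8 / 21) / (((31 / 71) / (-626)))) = -205807203 / 992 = -207466.94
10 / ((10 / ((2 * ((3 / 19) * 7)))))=2.21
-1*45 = -45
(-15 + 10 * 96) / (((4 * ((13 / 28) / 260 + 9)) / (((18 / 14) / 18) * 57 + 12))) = 2126250 / 5041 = 421.79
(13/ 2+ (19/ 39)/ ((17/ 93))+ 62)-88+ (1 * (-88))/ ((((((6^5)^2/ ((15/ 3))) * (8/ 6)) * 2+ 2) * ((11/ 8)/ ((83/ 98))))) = -29395354044837/ 1746102028034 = -16.83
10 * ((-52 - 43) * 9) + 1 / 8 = -68399 / 8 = -8549.88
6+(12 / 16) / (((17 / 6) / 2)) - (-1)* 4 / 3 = 401 / 51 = 7.86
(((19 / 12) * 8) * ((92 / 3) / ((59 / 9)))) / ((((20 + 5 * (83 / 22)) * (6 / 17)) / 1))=34408 / 7965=4.32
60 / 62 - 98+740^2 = 547502.97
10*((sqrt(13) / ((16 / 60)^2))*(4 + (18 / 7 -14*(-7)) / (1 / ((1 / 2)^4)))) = 10125*sqrt(13) / 7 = 5215.17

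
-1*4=-4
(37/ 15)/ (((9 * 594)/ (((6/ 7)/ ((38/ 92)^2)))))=0.00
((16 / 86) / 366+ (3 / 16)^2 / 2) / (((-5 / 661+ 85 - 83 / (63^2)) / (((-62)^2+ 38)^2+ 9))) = 960318808223829831 / 299380986885632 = 3207.68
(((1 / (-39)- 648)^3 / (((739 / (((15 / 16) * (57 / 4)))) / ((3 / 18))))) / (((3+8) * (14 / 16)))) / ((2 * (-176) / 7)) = 1533536077034615 / 905257926144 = 1694.03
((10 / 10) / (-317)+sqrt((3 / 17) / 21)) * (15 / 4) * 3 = -45 / 1268+45 * sqrt(119) / 476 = 1.00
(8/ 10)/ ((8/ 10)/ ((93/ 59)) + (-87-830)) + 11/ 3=4686743/ 1278507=3.67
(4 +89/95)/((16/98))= 22981/760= 30.24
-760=-760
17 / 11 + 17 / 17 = 28 / 11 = 2.55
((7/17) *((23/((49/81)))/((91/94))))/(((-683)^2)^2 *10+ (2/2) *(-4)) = 29187/3927533680881629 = 0.00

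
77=77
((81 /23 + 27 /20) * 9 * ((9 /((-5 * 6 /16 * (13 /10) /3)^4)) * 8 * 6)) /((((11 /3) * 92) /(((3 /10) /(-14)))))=-80299081728 /29084380325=-2.76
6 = 6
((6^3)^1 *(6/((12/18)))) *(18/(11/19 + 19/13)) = 120042/7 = 17148.86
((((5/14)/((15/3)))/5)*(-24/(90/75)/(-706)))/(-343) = -1/847553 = -0.00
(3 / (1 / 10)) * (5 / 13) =150 / 13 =11.54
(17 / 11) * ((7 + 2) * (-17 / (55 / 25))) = -13005 / 121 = -107.48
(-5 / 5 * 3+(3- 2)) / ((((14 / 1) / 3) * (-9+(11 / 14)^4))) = 16464 / 331103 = 0.05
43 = 43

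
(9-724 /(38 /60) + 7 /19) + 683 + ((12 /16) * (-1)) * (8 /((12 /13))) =-17377 /38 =-457.29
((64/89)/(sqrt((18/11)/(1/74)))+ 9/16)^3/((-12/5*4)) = -370506475/19207094272 - 3219214915*sqrt(407)/10006183352448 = -0.03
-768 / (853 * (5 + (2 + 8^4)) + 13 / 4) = -0.00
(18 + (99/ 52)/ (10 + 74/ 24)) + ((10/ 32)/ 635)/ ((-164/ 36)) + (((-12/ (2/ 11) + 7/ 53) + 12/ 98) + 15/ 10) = -20357482408189/ 441593339824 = -46.10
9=9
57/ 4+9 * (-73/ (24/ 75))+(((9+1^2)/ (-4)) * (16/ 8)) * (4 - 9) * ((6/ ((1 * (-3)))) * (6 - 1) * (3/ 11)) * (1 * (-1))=-173421/ 88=-1970.69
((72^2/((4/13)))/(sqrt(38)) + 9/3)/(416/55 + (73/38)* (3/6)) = 4180/11877 + 205920* sqrt(38)/3959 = 320.98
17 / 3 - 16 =-31 / 3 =-10.33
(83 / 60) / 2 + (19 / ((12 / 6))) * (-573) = -653137 / 120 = -5442.81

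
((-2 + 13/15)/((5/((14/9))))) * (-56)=13328/675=19.75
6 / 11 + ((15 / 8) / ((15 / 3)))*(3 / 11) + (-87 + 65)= -1879 / 88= -21.35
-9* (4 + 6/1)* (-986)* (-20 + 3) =-1508580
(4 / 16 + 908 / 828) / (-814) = -0.00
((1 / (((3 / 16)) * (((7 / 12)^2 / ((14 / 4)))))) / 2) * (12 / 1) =2304 / 7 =329.14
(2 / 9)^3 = 8 / 729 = 0.01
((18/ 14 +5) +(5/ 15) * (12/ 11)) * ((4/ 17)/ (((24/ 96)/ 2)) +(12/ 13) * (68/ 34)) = 24.79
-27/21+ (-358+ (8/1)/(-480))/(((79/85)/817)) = -314716.06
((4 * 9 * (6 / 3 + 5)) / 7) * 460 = 16560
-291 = -291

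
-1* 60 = -60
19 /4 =4.75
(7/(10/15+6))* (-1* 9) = -189/20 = -9.45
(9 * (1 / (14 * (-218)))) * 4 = -9 / 763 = -0.01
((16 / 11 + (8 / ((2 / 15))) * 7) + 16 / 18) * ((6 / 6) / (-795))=-41812 / 78705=-0.53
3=3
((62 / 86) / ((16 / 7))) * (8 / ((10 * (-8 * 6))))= -217 / 41280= -0.01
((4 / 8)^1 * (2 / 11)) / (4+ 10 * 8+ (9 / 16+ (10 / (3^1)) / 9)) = 432 / 403601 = 0.00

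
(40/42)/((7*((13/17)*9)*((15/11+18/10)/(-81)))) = -9350/18473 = -0.51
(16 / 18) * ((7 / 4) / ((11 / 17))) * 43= 10234 / 99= 103.37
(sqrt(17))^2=17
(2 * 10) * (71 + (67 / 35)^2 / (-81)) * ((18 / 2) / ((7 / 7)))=28161944 / 2205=12771.86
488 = 488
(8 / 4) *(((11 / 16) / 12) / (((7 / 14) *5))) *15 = 11 / 16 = 0.69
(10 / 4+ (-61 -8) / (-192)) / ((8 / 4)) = 183 / 128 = 1.43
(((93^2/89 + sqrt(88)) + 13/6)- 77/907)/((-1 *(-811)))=2 *sqrt(22)/811 + 48076139/392798118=0.13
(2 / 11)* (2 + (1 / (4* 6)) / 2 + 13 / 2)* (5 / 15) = 409 / 792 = 0.52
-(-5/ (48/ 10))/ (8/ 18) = 75/ 32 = 2.34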